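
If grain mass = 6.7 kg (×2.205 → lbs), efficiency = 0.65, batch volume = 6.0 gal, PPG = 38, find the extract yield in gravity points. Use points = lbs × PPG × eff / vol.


lbs = 6.7 × 2.205 = 14.7735
points = 14.7735 × 38 × 0.65 / 6.0

60.8176 points


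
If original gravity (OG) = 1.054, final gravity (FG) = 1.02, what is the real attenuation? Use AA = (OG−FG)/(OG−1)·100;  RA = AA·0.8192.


AA = (1.054 − 1.02)/(1.054 − 1)·100 = 62.9630
RA = 62.9630·0.8192

51.5793 %


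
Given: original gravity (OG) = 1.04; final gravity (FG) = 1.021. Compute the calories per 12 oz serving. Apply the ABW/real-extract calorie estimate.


ABW = (OG−FG)·131.25·0.79/FG;  °P = 259 − 259/SG (for OG→OE and FG→AE);  RE = 0.1808·OE + 0.8192·AE;  Cal = (6.9·ABW + 4·(RE−0.1))·FG·3.55
ABW = (1.04 − 1.021)·131.25·0.79/1.021 = 1.9295
OE = 259 − 259/1.04 = 9.9615 °P
AE = 259 − 259/1.021 = 5.3271 °P
RE = 0.1808·9.9615 + 0.8192·5.3271 = 6.1650 °P
Cal = (6.9·1.9295 + 4·(6.1650−0.1))·1.021·3.55

136.1887 kcal


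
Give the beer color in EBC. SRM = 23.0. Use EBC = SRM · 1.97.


EBC = 23.0 · 1.97

45.3100 EBC


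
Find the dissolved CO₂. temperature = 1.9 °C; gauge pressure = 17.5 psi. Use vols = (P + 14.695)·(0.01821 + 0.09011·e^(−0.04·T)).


vols = (17.5 + 14.695)·(0.01821 + 0.09011·e^(−0.04·1.9))

3.2750 volumes


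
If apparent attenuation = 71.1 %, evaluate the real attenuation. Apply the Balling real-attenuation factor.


RA = AA · 0.8192
RA = 71.1 · 0.8192

58.2451 %


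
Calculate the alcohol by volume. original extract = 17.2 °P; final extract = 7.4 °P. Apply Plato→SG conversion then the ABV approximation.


SG = 259/(259 − P);  ABV = (OG − FG)·131.25
OG = 259/(259 − 17.2) = 1.0711
FG = 259/(259 − 7.4) = 1.0294
ABV = (1.0711 − 1.0294)·131.25

5.4759 % ABV


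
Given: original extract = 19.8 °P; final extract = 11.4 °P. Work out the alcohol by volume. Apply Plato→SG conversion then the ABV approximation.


SG = 259/(259 − P);  ABV = (OG − FG)·131.25
OG = 259/(259 − 19.8) = 1.0828
FG = 259/(259 − 11.4) = 1.0460
ABV = (1.0828 − 1.0460)·131.25

4.8213 % ABV


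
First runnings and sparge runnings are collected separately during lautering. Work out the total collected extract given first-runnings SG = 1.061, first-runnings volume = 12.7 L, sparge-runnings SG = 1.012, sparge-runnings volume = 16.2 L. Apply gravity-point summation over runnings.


total = Σ (SG_i − 1)·1000·V_i
first = (1.061 − 1)·1000·12.7 = 774.7000
sparge = (1.012 − 1)·1000·16.2 = 194.4000
total = 774.7000 + 194.4000

969.1000 gravity·L


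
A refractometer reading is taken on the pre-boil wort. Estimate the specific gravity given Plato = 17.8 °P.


SG = 259/(259 − P)
SG = 259/(259 − 17.8)

1.0738


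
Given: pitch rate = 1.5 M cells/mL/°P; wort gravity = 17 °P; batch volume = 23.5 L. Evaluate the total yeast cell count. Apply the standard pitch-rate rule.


cells (billions) = rate · V_L · °P
cells = 1.5 · 23.5 · 17

599.2500 billion cells


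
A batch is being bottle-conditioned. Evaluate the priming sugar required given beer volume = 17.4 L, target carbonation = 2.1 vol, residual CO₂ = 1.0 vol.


sugar = (target − residual)·4.0·V
sugar = (2.1 − 1.0)·4.0·17.4

76.5600 g


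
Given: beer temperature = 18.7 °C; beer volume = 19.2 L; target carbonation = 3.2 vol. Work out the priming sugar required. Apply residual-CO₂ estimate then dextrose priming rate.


residual = 14.695·(0.01821 + 0.09011·e^(−0.04·T));  sugar = (target − residual)·4.0·V
residual = 14.695·(0.01821 + 0.09011·e^(−0.04·18.7)) = 0.8943
sugar = (3.2 − 0.8943)·4.0·19.2

177.0747 g


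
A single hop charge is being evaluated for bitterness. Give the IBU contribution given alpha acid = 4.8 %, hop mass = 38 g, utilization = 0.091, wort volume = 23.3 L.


IBU = (α/100)·mass·U·1000 / V
IBU = (4.8/100)·38·0.091·1000 / 23.3

7.1238 IBU


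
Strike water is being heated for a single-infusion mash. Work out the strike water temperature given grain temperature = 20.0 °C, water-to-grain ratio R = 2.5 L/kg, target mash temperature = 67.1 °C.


T_strike = (0.41/R)·(T_mash − T_grain) + T_mash
T_strike = (0.41/2.5)·(67.1 − 20.0) + 67.1

74.8244 °C


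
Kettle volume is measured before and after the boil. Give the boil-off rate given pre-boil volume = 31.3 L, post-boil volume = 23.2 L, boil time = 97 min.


rate = (V_pre − V_post) / (t_min/60)
rate = (31.3 − 23.2) / (97/60)

5.0103 L/hr


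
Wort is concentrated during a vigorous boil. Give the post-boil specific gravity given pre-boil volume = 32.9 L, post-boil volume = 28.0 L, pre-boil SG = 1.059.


SG_post = 1 + (SG_pre − 1)·V_pre/V_post
pts_pre = (1.059 − 1)·1000 = 59.0000
pts_post = 59.0000·32.9/28.0 = 69.3250
SG_post = 1 + 69.3250/1000

1.0693


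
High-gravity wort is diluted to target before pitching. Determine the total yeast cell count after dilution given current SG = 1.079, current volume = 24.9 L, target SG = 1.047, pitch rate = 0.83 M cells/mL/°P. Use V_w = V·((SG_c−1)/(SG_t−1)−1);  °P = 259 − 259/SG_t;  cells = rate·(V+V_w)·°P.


V_w = 24.9·((1.079−1)/(1.047−1)−1) = 16.9532
V_final = 24.9 + 16.9532 = 41.8532
°P = 259 − 259/1.047 = 11.6266
cells = 0.83·41.8532·11.6266

403.8849 billion cells


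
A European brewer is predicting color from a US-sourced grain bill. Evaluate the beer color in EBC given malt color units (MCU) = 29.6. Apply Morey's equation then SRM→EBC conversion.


SRM = 1.4922·MCU^0.6859;  EBC = SRM·1.97
SRM = 1.4922·29.6^0.6859 = 15.2400
EBC = 15.2400·1.97

30.0229 EBC


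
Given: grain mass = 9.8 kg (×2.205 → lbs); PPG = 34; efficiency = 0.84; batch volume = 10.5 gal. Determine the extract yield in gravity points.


points = lbs × PPG × eff / vol
lbs = 9.8 × 2.205 = 21.6090
points = 21.6090 × 34 × 0.84 / 10.5

58.7765 points


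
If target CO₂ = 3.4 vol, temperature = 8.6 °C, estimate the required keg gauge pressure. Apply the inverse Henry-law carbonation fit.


psi = vols/(0.01821 + 0.09011·e^(−0.04·T)) − 14.695
psi = 3.4/(0.01821 + 0.09011·e^(−0.04·8.6)) − 14.695

26.7222 psi


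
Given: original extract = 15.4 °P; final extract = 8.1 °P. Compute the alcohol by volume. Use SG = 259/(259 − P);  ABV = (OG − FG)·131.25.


OG = 259/(259 − 15.4) = 1.0632
FG = 259/(259 − 8.1) = 1.0323
ABV = (1.0632 − 1.0323)·131.25

4.0602 % ABV


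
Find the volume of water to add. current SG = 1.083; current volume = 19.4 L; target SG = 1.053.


V_water = V·((SG_curr − 1)/(SG_target − 1) − 1)
V_water = 19.4·((1.083 − 1)/(1.053 − 1) − 1)

10.9811 L


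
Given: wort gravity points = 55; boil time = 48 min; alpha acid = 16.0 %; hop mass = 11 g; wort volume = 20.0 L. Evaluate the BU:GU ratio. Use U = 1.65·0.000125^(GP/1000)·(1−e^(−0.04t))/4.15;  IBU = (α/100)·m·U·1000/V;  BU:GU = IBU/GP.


U = 1.65·0.000125^(55/1000)·(1−e^(−0.04·48))/4.15 = 0.2070
IBU = (16.0/100)·11·0.2070·1000/20.0 = 18.2137
BU:GU = 18.2137/55

0.3312


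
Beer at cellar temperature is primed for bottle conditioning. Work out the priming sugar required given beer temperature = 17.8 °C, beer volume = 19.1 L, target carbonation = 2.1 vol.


residual = 14.695·(0.01821 + 0.09011·e^(−0.04·T));  sugar = (target − residual)·4.0·V
residual = 14.695·(0.01821 + 0.09011·e^(−0.04·17.8)) = 0.9173
sugar = (2.1 − 0.9173)·4.0·19.1

90.3572 g


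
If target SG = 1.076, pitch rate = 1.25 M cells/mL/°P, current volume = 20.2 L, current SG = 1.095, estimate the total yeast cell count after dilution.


V_w = V·((SG_c−1)/(SG_t−1)−1);  °P = 259 − 259/SG_t;  cells = rate·(V+V_w)·°P
V_w = 20.2·((1.095−1)/(1.076−1)−1) = 5.0500
V_final = 20.2 + 5.0500 = 25.2500
°P = 259 − 259/1.076 = 18.2937
cells = 1.25·25.2500·18.2937

577.3943 billion cells


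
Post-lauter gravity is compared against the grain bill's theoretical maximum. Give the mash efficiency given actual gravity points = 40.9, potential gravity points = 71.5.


efficiency = actual / potential × 100
efficiency = 40.9 / 71.5 × 100

57.2028 %


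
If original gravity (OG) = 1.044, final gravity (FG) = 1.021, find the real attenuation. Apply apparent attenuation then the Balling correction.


AA = (OG−FG)/(OG−1)·100;  RA = AA·0.8192
AA = (1.044 − 1.021)/(1.044 − 1)·100 = 52.2727
RA = 52.2727·0.8192

42.8218 %


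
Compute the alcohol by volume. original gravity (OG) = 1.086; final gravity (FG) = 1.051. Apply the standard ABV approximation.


ABV = (OG − FG) · 131.25
ABV = (1.086 − 1.051) · 131.25

4.5938 % ABV


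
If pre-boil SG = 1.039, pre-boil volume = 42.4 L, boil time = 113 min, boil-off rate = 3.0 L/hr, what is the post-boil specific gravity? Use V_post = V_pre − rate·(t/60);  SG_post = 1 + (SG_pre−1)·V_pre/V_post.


V_post = 42.4 − 3.0·(113/60) = 36.7500
SG_post = 1 + (1.039 − 1)·42.4/36.7500

1.0450


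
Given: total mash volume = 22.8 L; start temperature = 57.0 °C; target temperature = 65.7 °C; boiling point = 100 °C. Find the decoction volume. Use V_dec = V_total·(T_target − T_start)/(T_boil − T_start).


V_dec = 22.8·(65.7 − 57.0)/(100 − 57.0)

4.6130 L


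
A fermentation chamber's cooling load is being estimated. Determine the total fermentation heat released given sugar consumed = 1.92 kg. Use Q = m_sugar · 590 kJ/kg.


Q = 1.92 · 590

1132.8000 kJ


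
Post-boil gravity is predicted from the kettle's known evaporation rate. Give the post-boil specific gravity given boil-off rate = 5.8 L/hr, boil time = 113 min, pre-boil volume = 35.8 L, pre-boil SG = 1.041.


V_post = V_pre − rate·(t/60);  SG_post = 1 + (SG_pre−1)·V_pre/V_post
V_post = 35.8 − 5.8·(113/60) = 24.8767
SG_post = 1 + (1.041 − 1)·35.8/24.8767

1.0590


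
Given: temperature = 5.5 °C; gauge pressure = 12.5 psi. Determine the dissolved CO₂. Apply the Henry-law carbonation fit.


vols = (P + 14.695)·(0.01821 + 0.09011·e^(−0.04·T))
vols = (12.5 + 14.695)·(0.01821 + 0.09011·e^(−0.04·5.5))

2.4618 volumes


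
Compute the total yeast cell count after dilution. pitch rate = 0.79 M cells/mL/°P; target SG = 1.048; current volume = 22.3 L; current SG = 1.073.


V_w = V·((SG_c−1)/(SG_t−1)−1);  °P = 259 − 259/SG_t;  cells = rate·(V+V_w)·°P
V_w = 22.3·((1.073−1)/(1.048−1)−1) = 11.6146
V_final = 22.3 + 11.6146 = 33.9146
°P = 259 − 259/1.048 = 11.8626
cells = 0.79·33.9146·11.8626

317.8288 billion cells


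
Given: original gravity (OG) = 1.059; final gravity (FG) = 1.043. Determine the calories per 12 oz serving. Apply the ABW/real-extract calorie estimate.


ABW = (OG−FG)·131.25·0.79/FG;  °P = 259 − 259/SG (for OG→OE and FG→AE);  RE = 0.1808·OE + 0.8192·AE;  Cal = (6.9·ABW + 4·(RE−0.1))·FG·3.55
ABW = (1.059 − 1.043)·131.25·0.79/1.043 = 1.5906
OE = 259 − 259/1.059 = 14.4297 °P
AE = 259 − 259/1.043 = 10.6779 °P
RE = 0.1808·14.4297 + 0.8192·10.6779 = 11.3562 °P
Cal = (6.9·1.5906 + 4·(11.3562−0.1))·1.043·3.55

207.3479 kcal


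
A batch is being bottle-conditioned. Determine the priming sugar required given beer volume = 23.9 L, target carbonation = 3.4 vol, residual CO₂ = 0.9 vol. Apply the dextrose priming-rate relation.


sugar = (target − residual)·4.0·V
sugar = (3.4 − 0.9)·4.0·23.9

239.0000 g


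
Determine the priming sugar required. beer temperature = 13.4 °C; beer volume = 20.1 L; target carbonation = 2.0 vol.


residual = 14.695·(0.01821 + 0.09011·e^(−0.04·T));  sugar = (target − residual)·4.0·V
residual = 14.695·(0.01821 + 0.09011·e^(−0.04·13.4)) = 1.0423
sugar = (2.0 − 1.0423)·4.0·20.1

76.9955 g


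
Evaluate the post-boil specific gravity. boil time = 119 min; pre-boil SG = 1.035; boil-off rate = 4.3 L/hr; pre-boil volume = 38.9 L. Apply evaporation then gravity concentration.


V_post = V_pre − rate·(t/60);  SG_post = 1 + (SG_pre−1)·V_pre/V_post
V_post = 38.9 − 4.3·(119/60) = 30.3717
SG_post = 1 + (1.035 − 1)·38.9/30.3717

1.0448


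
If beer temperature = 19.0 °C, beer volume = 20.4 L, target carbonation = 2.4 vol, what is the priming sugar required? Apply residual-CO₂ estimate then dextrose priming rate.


residual = 14.695·(0.01821 + 0.09011·e^(−0.04·T));  sugar = (target − residual)·4.0·V
residual = 14.695·(0.01821 + 0.09011·e^(−0.04·19.0)) = 0.8869
sugar = (2.4 − 0.8869)·4.0·20.4

123.4719 g


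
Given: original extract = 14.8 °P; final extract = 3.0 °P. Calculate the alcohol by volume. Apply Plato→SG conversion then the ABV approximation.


SG = 259/(259 − P);  ABV = (OG − FG)·131.25
OG = 259/(259 − 14.8) = 1.0606
FG = 259/(259 − 3.0) = 1.0117
ABV = (1.0606 − 1.0117)·131.25

6.4165 % ABV


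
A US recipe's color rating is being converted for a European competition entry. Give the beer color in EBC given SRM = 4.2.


EBC = SRM · 1.97
EBC = 4.2 · 1.97

8.2740 EBC


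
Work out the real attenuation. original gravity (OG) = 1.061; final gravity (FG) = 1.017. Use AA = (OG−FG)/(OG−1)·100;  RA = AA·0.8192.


AA = (1.061 − 1.017)/(1.061 − 1)·100 = 72.1311
RA = 72.1311·0.8192

59.0898 %


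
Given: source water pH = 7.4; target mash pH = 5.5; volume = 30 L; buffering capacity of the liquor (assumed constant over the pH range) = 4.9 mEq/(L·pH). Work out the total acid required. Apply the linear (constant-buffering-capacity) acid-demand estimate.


acid = buffering capacity · (pH_source − pH_target) · V
acid = 4.9 · (7.4 − 5.5) · 30

279.3000 mEq


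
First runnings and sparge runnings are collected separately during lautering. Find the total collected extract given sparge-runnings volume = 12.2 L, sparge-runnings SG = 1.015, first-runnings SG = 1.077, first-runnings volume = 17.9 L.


total = Σ (SG_i − 1)·1000·V_i
first = (1.077 − 1)·1000·17.9 = 1378.3000
sparge = (1.015 − 1)·1000·12.2 = 183.0000
total = 1378.3000 + 183.0000

1561.3000 gravity·L


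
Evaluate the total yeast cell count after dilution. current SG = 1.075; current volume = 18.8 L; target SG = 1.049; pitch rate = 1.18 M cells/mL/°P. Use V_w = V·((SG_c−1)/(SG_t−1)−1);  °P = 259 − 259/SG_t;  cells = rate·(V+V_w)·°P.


V_w = 18.8·((1.075−1)/(1.049−1)−1) = 9.9755
V_final = 18.8 + 9.9755 = 28.7755
°P = 259 − 259/1.049 = 12.0982
cells = 1.18·28.7755·12.0982

410.7952 billion cells


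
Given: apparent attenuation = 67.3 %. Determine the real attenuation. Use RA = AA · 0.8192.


RA = 67.3 · 0.8192

55.1322 %


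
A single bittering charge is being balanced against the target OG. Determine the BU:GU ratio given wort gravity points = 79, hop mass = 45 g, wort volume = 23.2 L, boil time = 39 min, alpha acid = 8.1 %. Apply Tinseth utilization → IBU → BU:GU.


U = 1.65·0.000125^(GP/1000)·(1−e^(−0.04t))/4.15;  IBU = (α/100)·m·U·1000/V;  BU:GU = IBU/GP
U = 1.65·0.000125^(79/1000)·(1−e^(−0.04·39))/4.15 = 0.1544
IBU = (8.1/100)·45·0.1544·1000/23.2 = 24.2579
BU:GU = 24.2579/79

0.3071


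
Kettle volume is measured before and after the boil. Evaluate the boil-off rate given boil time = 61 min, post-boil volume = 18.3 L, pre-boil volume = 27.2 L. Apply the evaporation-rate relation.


rate = (V_pre − V_post) / (t_min/60)
rate = (27.2 − 18.3) / (61/60)

8.7541 L/hr


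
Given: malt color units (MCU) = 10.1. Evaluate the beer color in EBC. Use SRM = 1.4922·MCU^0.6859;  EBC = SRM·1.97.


SRM = 1.4922·10.1^0.6859 = 7.2894
EBC = 7.2894·1.97

14.3601 EBC


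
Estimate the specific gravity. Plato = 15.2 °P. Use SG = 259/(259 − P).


SG = 259/(259 − 15.2)

1.0623


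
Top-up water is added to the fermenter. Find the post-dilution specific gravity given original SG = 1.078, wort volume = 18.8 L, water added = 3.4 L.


SG_new = 1 + (SG_old − 1)·V_old/(V_old + V_water)
pts = (1.078 − 1)·1000·18.8/(18.8 + 3.4) = 66.0541
SG_new = 1 + 66.0541/1000

1.0661


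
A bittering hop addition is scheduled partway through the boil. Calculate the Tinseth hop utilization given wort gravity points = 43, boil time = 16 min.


U = 1.65·0.000125^(GP/1000) · (1 − e^(−0.04·t))/4.15
bigness = 1.65·0.000125^(43/1000) = 1.1211
boil_factor = (1 − e^(−0.04·16))/4.15 = 0.1139
U = 1.1211 · 0.1139

0.1277


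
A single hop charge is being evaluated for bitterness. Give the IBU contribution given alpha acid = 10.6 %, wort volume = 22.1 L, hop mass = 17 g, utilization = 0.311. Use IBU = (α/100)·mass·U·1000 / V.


IBU = (10.6/100)·17·0.311·1000 / 22.1

25.3585 IBU


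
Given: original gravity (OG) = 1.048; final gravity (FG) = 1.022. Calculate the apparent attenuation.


AA = (OG − FG)/(OG − 1) · 100
AA = (1.048 − 1.022)/(1.048 − 1) · 100

54.1667 %


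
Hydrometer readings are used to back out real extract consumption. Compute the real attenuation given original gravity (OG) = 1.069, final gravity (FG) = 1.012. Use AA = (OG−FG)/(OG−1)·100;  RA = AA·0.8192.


AA = (1.069 − 1.012)/(1.069 − 1)·100 = 82.6087
RA = 82.6087·0.8192

67.6730 %


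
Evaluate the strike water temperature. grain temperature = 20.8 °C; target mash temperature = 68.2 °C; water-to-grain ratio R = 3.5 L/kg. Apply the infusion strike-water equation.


T_strike = (0.41/R)·(T_mash − T_grain) + T_mash
T_strike = (0.41/3.5)·(68.2 − 20.8) + 68.2

73.7526 °C


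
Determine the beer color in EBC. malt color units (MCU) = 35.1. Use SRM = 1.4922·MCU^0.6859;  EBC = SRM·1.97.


SRM = 1.4922·35.1^0.6859 = 17.1298
EBC = 17.1298·1.97

33.7458 EBC


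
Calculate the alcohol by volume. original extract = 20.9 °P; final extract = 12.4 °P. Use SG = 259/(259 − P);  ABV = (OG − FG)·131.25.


OG = 259/(259 − 20.9) = 1.0878
FG = 259/(259 − 12.4) = 1.0503
ABV = (1.0878 − 1.0503)·131.25

4.9211 % ABV


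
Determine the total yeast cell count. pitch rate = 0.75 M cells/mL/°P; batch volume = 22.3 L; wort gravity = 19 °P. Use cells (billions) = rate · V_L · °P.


cells = 0.75 · 22.3 · 19

317.7750 billion cells


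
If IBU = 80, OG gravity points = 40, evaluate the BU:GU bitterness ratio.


BU:GU = IBU / OG_points
BU:GU = 80 / 40

2.0000


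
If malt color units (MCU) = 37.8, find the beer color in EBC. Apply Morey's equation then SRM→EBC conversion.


SRM = 1.4922·MCU^0.6859;  EBC = SRM·1.97
SRM = 1.4922·37.8^0.6859 = 18.0231
EBC = 18.0231·1.97

35.5054 EBC


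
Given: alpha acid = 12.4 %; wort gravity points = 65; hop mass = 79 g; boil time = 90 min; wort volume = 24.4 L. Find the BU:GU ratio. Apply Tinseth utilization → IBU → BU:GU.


U = 1.65·0.000125^(GP/1000)·(1−e^(−0.04t))/4.15;  IBU = (α/100)·m·U·1000/V;  BU:GU = IBU/GP
U = 1.65·0.000125^(65/1000)·(1−e^(−0.04·90))/4.15 = 0.2156
IBU = (12.4/100)·79·0.2156·1000/24.4 = 86.5690
BU:GU = 86.5690/65

1.3318


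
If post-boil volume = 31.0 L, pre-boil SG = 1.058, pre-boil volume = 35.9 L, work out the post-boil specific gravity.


SG_post = 1 + (SG_pre − 1)·V_pre/V_post
pts_pre = (1.058 − 1)·1000 = 58.0000
pts_post = 58.0000·35.9/31.0 = 67.1677
SG_post = 1 + 67.1677/1000

1.0672


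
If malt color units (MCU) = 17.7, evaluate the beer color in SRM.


SRM = 1.4922 · MCU^0.6859
SRM = 1.4922 · 17.7^0.6859

10.7106 SRM


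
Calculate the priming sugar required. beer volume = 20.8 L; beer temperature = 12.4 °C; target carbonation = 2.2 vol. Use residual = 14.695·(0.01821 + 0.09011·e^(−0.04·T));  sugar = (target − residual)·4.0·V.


residual = 14.695·(0.01821 + 0.09011·e^(−0.04·12.4)) = 1.0740
sugar = (2.2 − 1.0740)·4.0·20.8

93.6863 g


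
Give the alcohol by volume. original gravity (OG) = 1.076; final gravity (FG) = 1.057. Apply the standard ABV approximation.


ABV = (OG − FG) · 131.25
ABV = (1.076 − 1.057) · 131.25

2.4938 % ABV


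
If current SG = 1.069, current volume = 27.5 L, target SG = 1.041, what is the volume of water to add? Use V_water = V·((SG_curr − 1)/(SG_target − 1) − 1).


V_water = 27.5·((1.069 − 1)/(1.041 − 1) − 1)

18.7805 L


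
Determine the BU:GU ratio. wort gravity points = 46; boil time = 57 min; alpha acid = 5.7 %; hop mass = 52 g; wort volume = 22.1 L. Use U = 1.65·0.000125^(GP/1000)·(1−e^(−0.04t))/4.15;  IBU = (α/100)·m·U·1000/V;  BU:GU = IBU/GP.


U = 1.65·0.000125^(46/1000)·(1−e^(−0.04·57))/4.15 = 0.2361
IBU = (5.7/100)·52·0.2361·1000/22.1 = 31.6606
BU:GU = 31.6606/46

0.6883


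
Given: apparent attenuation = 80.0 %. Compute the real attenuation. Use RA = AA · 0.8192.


RA = 80.0 · 0.8192

65.5360 %


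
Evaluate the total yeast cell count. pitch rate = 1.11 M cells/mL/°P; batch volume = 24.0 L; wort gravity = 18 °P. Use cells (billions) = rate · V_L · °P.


cells = 1.11 · 24.0 · 18

479.5200 billion cells


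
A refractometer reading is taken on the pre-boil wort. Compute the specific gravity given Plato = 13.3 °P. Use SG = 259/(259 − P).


SG = 259/(259 − 13.3)

1.0541


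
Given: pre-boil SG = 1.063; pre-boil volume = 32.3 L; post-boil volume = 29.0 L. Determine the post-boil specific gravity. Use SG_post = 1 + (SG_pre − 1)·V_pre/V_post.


pts_pre = (1.063 − 1)·1000 = 63.0000
pts_post = 63.0000·32.3/29.0 = 70.1690
SG_post = 1 + 70.1690/1000

1.0702


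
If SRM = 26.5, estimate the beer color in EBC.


EBC = SRM · 1.97
EBC = 26.5 · 1.97

52.2050 EBC


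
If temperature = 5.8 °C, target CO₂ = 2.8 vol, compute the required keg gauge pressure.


psi = vols/(0.01821 + 0.09011·e^(−0.04·T)) − 14.695
psi = 2.8/(0.01821 + 0.09011·e^(−0.04·5.8)) − 14.695

16.5333 psi


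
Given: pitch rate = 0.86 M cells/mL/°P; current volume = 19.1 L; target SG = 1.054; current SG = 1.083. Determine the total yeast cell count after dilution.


V_w = V·((SG_c−1)/(SG_t−1)−1);  °P = 259 − 259/SG_t;  cells = rate·(V+V_w)·°P
V_w = 19.1·((1.083−1)/(1.054−1)−1) = 10.2574
V_final = 19.1 + 10.2574 = 29.3574
°P = 259 − 259/1.054 = 13.2694
cells = 0.86·29.3574·13.2694

335.0187 billion cells


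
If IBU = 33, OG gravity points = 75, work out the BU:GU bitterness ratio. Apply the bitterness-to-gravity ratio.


BU:GU = IBU / OG_points
BU:GU = 33 / 75

0.4400


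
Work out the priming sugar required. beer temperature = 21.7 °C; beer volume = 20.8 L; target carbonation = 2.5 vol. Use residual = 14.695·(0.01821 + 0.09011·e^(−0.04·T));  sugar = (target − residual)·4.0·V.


residual = 14.695·(0.01821 + 0.09011·e^(−0.04·21.7)) = 0.8235
sugar = (2.5 − 0.8235)·4.0·20.8

139.4874 g


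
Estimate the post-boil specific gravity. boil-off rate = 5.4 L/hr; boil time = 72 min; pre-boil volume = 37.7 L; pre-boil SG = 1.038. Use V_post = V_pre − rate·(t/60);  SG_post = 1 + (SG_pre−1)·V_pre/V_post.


V_post = 37.7 − 5.4·(72/60) = 31.2200
SG_post = 1 + (1.038 − 1)·37.7/31.2200

1.0459


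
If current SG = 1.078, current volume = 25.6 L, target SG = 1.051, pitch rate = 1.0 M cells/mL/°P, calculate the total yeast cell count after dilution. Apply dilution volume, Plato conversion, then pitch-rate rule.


V_w = V·((SG_c−1)/(SG_t−1)−1);  °P = 259 − 259/SG_t;  cells = rate·(V+V_w)·°P
V_w = 25.6·((1.078−1)/(1.051−1)−1) = 13.5529
V_final = 25.6 + 13.5529 = 39.1529
°P = 259 − 259/1.051 = 12.5680
cells = 1.0·39.1529·12.5680

492.0754 billion cells


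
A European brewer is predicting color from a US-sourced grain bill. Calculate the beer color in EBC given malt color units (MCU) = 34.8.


SRM = 1.4922·MCU^0.6859;  EBC = SRM·1.97
SRM = 1.4922·34.8^0.6859 = 17.0293
EBC = 17.0293·1.97

33.5477 EBC


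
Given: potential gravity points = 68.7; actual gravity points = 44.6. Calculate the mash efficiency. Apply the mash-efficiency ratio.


efficiency = actual / potential × 100
efficiency = 44.6 / 68.7 × 100

64.9199 %


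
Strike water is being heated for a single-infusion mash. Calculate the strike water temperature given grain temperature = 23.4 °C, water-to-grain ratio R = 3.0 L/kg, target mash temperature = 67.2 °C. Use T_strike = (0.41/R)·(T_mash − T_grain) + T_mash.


T_strike = (0.41/3.0)·(67.2 − 23.4) + 67.2

73.1860 °C


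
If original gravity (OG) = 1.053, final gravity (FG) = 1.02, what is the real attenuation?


AA = (OG−FG)/(OG−1)·100;  RA = AA·0.8192
AA = (1.053 − 1.02)/(1.053 − 1)·100 = 62.2642
RA = 62.2642·0.8192

51.0068 %


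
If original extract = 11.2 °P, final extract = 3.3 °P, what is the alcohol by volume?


SG = 259/(259 − P);  ABV = (OG − FG)·131.25
OG = 259/(259 − 11.2) = 1.0452
FG = 259/(259 − 3.3) = 1.0129
ABV = (1.0452 − 1.0129)·131.25

4.2383 % ABV


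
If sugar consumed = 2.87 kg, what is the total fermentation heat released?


Q = m_sugar · 590 kJ/kg
Q = 2.87 · 590

1693.3000 kJ


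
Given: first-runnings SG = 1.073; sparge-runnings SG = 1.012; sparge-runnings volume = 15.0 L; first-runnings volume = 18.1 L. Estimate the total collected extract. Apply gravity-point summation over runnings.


total = Σ (SG_i − 1)·1000·V_i
first = (1.073 − 1)·1000·18.1 = 1321.3000
sparge = (1.012 − 1)·1000·15.0 = 180.0000
total = 1321.3000 + 180.0000

1501.3000 gravity·L


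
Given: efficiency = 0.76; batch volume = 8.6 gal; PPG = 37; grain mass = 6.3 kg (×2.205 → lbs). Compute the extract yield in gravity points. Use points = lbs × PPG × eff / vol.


lbs = 6.3 × 2.205 = 13.8915
points = 13.8915 × 37 × 0.76 / 8.6

45.4220 points


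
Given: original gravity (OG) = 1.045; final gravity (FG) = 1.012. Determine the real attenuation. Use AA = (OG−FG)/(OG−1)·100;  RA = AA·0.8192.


AA = (1.045 − 1.012)/(1.045 − 1)·100 = 73.3333
RA = 73.3333·0.8192

60.0747 %


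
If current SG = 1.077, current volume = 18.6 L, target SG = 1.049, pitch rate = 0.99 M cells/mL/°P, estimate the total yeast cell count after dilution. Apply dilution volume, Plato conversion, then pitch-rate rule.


V_w = V·((SG_c−1)/(SG_t−1)−1);  °P = 259 − 259/SG_t;  cells = rate·(V+V_w)·°P
V_w = 18.6·((1.077−1)/(1.049−1)−1) = 10.6286
V_final = 18.6 + 10.6286 = 29.2286
°P = 259 − 259/1.049 = 12.0982
cells = 0.99·29.2286·12.0982

350.0766 billion cells


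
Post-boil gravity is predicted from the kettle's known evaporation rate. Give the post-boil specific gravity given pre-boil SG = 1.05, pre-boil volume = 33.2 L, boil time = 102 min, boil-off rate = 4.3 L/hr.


V_post = V_pre − rate·(t/60);  SG_post = 1 + (SG_pre−1)·V_pre/V_post
V_post = 33.2 − 4.3·(102/60) = 25.8900
SG_post = 1 + (1.05 − 1)·33.2/25.8900

1.0641


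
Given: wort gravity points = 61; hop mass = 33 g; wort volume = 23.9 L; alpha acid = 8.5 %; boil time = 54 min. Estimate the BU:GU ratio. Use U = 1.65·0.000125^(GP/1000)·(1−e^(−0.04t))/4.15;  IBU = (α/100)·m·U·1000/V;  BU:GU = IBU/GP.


U = 1.65·0.000125^(61/1000)·(1−e^(−0.04·54))/4.15 = 0.2033
IBU = (8.5/100)·33·0.2033·1000/23.9 = 23.8598
BU:GU = 23.8598/61

0.3911


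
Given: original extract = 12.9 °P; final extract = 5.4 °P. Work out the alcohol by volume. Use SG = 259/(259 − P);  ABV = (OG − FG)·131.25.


OG = 259/(259 − 12.9) = 1.0524
FG = 259/(259 − 5.4) = 1.0213
ABV = (1.0524 − 1.0213)·131.25

4.0851 % ABV


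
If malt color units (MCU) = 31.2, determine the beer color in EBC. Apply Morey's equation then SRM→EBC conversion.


SRM = 1.4922·MCU^0.6859;  EBC = SRM·1.97
SRM = 1.4922·31.2^0.6859 = 15.8004
EBC = 15.8004·1.97

31.1268 EBC


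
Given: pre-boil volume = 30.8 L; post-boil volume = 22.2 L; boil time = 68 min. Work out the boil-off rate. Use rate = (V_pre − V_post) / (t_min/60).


rate = (30.8 − 22.2) / (68/60)

7.5882 L/hr


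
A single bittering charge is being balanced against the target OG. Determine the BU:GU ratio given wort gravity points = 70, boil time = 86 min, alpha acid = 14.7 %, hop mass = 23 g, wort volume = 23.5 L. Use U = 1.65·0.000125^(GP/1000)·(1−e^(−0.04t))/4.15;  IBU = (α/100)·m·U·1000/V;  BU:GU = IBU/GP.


U = 1.65·0.000125^(70/1000)·(1−e^(−0.04·86))/4.15 = 0.2051
IBU = (14.7/100)·23·0.2051·1000/23.5 = 29.5150
BU:GU = 29.5150/70

0.4216


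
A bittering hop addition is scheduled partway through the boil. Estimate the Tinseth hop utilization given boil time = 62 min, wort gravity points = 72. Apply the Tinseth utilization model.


U = 1.65·0.000125^(GP/1000) · (1 − e^(−0.04·t))/4.15
bigness = 1.65·0.000125^(72/1000) = 0.8639
boil_factor = (1 − e^(−0.04·62))/4.15 = 0.2208
U = 0.8639 · 0.2208

0.1907


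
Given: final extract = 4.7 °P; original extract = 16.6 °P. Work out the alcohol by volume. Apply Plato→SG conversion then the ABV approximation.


SG = 259/(259 − P);  ABV = (OG − FG)·131.25
OG = 259/(259 − 16.6) = 1.0685
FG = 259/(259 − 4.7) = 1.0185
ABV = (1.0685 − 1.0185)·131.25

6.5625 % ABV


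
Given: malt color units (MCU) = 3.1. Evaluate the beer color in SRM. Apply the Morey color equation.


SRM = 1.4922 · MCU^0.6859
SRM = 1.4922 · 3.1^0.6859

3.2423 SRM


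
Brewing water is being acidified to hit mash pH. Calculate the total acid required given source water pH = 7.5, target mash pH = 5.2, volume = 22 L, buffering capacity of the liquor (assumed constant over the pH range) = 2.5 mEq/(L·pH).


acid = buffering capacity · (pH_source − pH_target) · V
acid = 2.5 · (7.5 − 5.2) · 22

126.5000 mEq


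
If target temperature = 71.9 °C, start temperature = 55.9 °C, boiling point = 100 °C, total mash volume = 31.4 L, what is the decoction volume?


V_dec = V_total·(T_target − T_start)/(T_boil − T_start)
V_dec = 31.4·(71.9 − 55.9)/(100 − 55.9)

11.3923 L


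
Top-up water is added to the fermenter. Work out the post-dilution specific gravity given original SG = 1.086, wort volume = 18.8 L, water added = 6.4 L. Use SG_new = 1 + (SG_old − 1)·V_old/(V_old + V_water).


pts = (1.086 − 1)·1000·18.8/(18.8 + 6.4) = 64.1587
SG_new = 1 + 64.1587/1000

1.0642


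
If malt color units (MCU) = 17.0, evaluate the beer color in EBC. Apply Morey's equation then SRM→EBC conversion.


SRM = 1.4922·MCU^0.6859;  EBC = SRM·1.97
SRM = 1.4922·17.0^0.6859 = 10.4182
EBC = 10.4182·1.97

20.5238 EBC


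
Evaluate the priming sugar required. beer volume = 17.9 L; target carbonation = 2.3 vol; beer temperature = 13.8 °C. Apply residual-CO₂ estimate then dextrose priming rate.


residual = 14.695·(0.01821 + 0.09011·e^(−0.04·T));  sugar = (target − residual)·4.0·V
residual = 14.695·(0.01821 + 0.09011·e^(−0.04·13.8)) = 1.0300
sugar = (2.3 − 1.0300)·4.0·17.9

90.9286 g


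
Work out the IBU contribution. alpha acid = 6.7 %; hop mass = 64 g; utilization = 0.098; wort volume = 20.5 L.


IBU = (α/100)·mass·U·1000 / V
IBU = (6.7/100)·64·0.098·1000 / 20.5

20.4987 IBU


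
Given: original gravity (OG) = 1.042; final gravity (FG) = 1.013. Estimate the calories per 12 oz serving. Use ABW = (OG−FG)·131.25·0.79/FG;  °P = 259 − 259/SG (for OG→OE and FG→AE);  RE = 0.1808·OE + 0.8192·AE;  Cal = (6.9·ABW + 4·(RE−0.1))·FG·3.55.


ABW = (1.042 − 1.013)·131.25·0.79/1.013 = 2.9683
OE = 259 − 259/1.042 = 10.4395 °P
AE = 259 − 259/1.013 = 3.3238 °P
RE = 0.1808·10.4395 + 0.8192·3.3238 = 4.6103 °P
Cal = (6.9·2.9683 + 4·(4.6103−0.1))·1.013·3.55

138.5341 kcal


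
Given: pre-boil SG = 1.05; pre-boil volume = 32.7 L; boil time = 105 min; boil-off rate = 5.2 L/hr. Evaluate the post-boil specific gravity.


V_post = V_pre − rate·(t/60);  SG_post = 1 + (SG_pre−1)·V_pre/V_post
V_post = 32.7 − 5.2·(105/60) = 23.6000
SG_post = 1 + (1.05 − 1)·32.7/23.6000

1.0693


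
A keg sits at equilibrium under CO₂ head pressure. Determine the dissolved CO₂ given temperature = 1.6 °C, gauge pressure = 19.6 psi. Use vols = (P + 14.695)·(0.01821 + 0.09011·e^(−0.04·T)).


vols = (19.6 + 14.695)·(0.01821 + 0.09011·e^(−0.04·1.6))

3.5232 volumes


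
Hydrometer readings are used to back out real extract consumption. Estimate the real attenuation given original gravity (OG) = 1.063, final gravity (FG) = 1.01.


AA = (OG−FG)/(OG−1)·100;  RA = AA·0.8192
AA = (1.063 − 1.01)/(1.063 − 1)·100 = 84.1270
RA = 84.1270·0.8192

68.9168 %


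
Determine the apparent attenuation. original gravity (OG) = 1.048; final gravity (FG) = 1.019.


AA = (OG − FG)/(OG − 1) · 100
AA = (1.048 − 1.019)/(1.048 − 1) · 100

60.4167 %


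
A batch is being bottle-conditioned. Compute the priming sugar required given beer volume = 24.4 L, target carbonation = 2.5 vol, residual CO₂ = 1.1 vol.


sugar = (target − residual)·4.0·V
sugar = (2.5 − 1.1)·4.0·24.4

136.6400 g


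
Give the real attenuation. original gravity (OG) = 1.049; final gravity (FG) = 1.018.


AA = (OG−FG)/(OG−1)·100;  RA = AA·0.8192
AA = (1.049 − 1.018)/(1.049 − 1)·100 = 63.2653
RA = 63.2653·0.8192

51.8269 %


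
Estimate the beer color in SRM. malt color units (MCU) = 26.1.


SRM = 1.4922 · MCU^0.6859
SRM = 1.4922 · 26.1^0.6859

13.9798 SRM


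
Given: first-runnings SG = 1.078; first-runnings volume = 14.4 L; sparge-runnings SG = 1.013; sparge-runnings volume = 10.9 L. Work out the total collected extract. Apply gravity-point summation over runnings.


total = Σ (SG_i − 1)·1000·V_i
first = (1.078 − 1)·1000·14.4 = 1123.2000
sparge = (1.013 − 1)·1000·10.9 = 141.7000
total = 1123.2000 + 141.7000

1264.9000 gravity·L


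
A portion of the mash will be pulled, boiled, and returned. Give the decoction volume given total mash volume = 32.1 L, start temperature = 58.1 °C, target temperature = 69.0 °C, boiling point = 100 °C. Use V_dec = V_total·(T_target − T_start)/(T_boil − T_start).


V_dec = 32.1·(69.0 − 58.1)/(100 − 58.1)

8.3506 L


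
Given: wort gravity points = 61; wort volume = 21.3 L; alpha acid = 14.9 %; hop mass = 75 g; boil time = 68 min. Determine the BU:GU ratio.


U = 1.65·0.000125^(GP/1000)·(1−e^(−0.04t))/4.15;  IBU = (α/100)·m·U·1000/V;  BU:GU = IBU/GP
U = 1.65·0.000125^(61/1000)·(1−e^(−0.04·68))/4.15 = 0.2147
IBU = (14.9/100)·75·0.2147·1000/21.3 = 112.6213
BU:GU = 112.6213/61

1.8463


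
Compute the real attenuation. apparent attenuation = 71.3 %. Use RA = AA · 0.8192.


RA = 71.3 · 0.8192

58.4090 %


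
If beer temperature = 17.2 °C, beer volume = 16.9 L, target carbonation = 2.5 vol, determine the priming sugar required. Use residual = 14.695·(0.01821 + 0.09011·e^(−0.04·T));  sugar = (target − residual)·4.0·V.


residual = 14.695·(0.01821 + 0.09011·e^(−0.04·17.2)) = 0.9331
sugar = (2.5 − 0.9331)·4.0·16.9

105.9227 g


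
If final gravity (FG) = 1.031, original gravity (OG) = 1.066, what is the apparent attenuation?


AA = (OG − FG)/(OG − 1) · 100
AA = (1.066 − 1.031)/(1.066 − 1) · 100

53.0303 %


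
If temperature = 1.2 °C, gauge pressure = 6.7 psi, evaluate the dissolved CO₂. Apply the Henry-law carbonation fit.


vols = (P + 14.695)·(0.01821 + 0.09011·e^(−0.04·T))
vols = (6.7 + 14.695)·(0.01821 + 0.09011·e^(−0.04·1.2))

2.2272 volumes


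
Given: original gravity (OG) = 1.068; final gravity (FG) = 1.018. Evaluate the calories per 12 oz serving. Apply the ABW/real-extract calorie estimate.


ABW = (OG−FG)·131.25·0.79/FG;  °P = 259 − 259/SG (for OG→OE and FG→AE);  RE = 0.1808·OE + 0.8192·AE;  Cal = (6.9·ABW + 4·(RE−0.1))·FG·3.55
ABW = (1.068 − 1.018)·131.25·0.79/1.018 = 5.0927
OE = 259 − 259/1.068 = 16.4906 °P
AE = 259 − 259/1.018 = 4.5796 °P
RE = 0.1808·16.4906 + 0.8192·4.5796 = 6.7331 °P
Cal = (6.9·5.0927 + 4·(6.7331−0.1))·1.018·3.55

222.8765 kcal


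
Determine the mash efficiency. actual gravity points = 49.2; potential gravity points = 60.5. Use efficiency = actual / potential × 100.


efficiency = 49.2 / 60.5 × 100

81.3223 %


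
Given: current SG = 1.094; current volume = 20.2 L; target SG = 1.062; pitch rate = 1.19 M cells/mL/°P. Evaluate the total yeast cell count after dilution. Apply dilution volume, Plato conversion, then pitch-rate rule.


V_w = V·((SG_c−1)/(SG_t−1)−1);  °P = 259 − 259/SG_t;  cells = rate·(V+V_w)·°P
V_w = 20.2·((1.094−1)/(1.062−1)−1) = 10.4258
V_final = 20.2 + 10.4258 = 30.6258
°P = 259 − 259/1.062 = 15.1205
cells = 1.19·30.6258·15.1205

551.0632 billion cells


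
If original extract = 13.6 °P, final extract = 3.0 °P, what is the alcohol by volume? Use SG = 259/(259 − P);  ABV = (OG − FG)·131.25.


OG = 259/(259 − 13.6) = 1.0554
FG = 259/(259 − 3.0) = 1.0117
ABV = (1.0554 − 1.0117)·131.25

5.7358 % ABV


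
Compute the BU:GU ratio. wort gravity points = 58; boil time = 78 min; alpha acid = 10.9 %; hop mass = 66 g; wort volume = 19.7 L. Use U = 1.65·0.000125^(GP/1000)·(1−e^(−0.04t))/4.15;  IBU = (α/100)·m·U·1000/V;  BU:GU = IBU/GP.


U = 1.65·0.000125^(58/1000)·(1−e^(−0.04·78))/4.15 = 0.2257
IBU = (10.9/100)·66·0.2257·1000/19.7 = 82.4038
BU:GU = 82.4038/58

1.4208


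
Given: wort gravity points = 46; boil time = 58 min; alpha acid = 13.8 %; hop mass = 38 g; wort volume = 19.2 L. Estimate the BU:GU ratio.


U = 1.65·0.000125^(GP/1000)·(1−e^(−0.04t))/4.15;  IBU = (α/100)·m·U·1000/V;  BU:GU = IBU/GP
U = 1.65·0.000125^(46/1000)·(1−e^(−0.04·58))/4.15 = 0.2371
IBU = (13.8/100)·38·0.2371·1000/19.2 = 64.7634
BU:GU = 64.7634/46

1.4079


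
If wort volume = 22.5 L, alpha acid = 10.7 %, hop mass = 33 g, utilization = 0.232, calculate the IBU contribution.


IBU = (α/100)·mass·U·1000 / V
IBU = (10.7/100)·33·0.232·1000 / 22.5

36.4085 IBU


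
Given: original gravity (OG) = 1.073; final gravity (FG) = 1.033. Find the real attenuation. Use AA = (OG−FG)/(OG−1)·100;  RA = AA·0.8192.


AA = (1.073 − 1.033)/(1.073 − 1)·100 = 54.7945
RA = 54.7945·0.8192

44.8877 %


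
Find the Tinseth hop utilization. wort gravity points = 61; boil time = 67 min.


U = 1.65·0.000125^(GP/1000) · (1 − e^(−0.04·t))/4.15
bigness = 1.65·0.000125^(61/1000) = 0.9537
boil_factor = (1 − e^(−0.04·67))/4.15 = 0.2244
U = 0.9537 · 0.2244

0.2140


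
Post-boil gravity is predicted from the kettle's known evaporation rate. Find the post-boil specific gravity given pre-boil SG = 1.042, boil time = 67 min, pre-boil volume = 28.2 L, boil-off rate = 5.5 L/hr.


V_post = V_pre − rate·(t/60);  SG_post = 1 + (SG_pre−1)·V_pre/V_post
V_post = 28.2 − 5.5·(67/60) = 22.0583
SG_post = 1 + (1.042 − 1)·28.2/22.0583

1.0537


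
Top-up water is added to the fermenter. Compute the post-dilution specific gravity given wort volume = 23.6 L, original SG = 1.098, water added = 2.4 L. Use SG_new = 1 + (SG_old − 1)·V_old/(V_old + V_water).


pts = (1.098 − 1)·1000·23.6/(23.6 + 2.4) = 88.9538
SG_new = 1 + 88.9538/1000

1.0890


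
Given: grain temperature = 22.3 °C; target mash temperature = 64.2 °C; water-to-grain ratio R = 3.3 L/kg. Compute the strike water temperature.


T_strike = (0.41/R)·(T_mash − T_grain) + T_mash
T_strike = (0.41/3.3)·(64.2 − 22.3) + 64.2

69.4058 °C


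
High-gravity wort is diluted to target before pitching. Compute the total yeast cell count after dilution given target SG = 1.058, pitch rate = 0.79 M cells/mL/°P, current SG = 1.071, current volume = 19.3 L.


V_w = V·((SG_c−1)/(SG_t−1)−1);  °P = 259 − 259/SG_t;  cells = rate·(V+V_w)·°P
V_w = 19.3·((1.071−1)/(1.058−1)−1) = 4.3259
V_final = 19.3 + 4.3259 = 23.6259
°P = 259 − 259/1.058 = 14.1985
cells = 0.79·23.6259·14.1985

265.0067 billion cells
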